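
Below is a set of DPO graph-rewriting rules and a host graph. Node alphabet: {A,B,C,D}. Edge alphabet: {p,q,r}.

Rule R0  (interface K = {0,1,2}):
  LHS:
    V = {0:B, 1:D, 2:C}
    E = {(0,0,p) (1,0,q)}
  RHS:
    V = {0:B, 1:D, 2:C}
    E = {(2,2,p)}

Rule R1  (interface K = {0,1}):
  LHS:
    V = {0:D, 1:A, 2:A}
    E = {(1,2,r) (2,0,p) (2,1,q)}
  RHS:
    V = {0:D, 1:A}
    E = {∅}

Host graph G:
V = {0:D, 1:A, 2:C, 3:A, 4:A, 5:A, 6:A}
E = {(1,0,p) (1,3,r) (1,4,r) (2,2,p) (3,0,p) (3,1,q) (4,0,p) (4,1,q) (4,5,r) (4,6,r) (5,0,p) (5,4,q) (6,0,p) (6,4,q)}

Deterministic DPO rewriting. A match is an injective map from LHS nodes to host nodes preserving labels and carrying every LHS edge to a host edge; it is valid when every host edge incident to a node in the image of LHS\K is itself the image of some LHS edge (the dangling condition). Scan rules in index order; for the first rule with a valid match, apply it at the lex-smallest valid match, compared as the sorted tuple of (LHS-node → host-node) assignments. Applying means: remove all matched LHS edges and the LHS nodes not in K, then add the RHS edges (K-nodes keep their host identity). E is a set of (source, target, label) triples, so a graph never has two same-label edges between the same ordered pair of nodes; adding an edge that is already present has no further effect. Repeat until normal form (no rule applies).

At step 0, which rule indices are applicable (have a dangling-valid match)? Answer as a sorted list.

Answer: [R1]

Derivation:
R0: no valid match — LHS pattern not found
R1: 3 valid matches — {0↦0, 1↦1, 2↦3}, {0↦0, 1↦4, 2↦5}, {0↦0, 1↦4, 2↦6}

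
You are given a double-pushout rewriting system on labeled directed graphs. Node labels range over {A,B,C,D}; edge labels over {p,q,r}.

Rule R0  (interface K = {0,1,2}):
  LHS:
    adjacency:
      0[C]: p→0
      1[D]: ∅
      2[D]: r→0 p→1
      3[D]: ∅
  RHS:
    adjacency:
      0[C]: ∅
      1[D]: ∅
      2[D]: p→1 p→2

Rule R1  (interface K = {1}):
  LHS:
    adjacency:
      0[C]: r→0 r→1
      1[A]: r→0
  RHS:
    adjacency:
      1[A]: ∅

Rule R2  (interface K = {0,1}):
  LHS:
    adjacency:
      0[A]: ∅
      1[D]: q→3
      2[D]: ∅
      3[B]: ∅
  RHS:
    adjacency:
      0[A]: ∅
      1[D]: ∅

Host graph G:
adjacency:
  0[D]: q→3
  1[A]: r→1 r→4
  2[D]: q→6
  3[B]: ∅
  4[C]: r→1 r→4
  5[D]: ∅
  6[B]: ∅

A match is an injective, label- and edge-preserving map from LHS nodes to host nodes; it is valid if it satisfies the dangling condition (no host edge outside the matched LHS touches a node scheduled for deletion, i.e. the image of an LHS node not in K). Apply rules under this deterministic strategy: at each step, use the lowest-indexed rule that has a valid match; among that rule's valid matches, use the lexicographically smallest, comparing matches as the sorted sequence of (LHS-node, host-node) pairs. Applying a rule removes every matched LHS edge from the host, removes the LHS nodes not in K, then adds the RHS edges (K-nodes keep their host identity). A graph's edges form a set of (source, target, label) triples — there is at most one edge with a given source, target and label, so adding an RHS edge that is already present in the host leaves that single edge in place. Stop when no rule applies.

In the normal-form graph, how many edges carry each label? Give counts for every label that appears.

Answer: r:1

Steps:
start.  V:7 E:6  edges: 0-q->3 1-r->1 1-r->4 2-q->6 4-r->1 4-r->4
1. fire R1 via {0↦4, 1↦1}  →  V:6 E:3  edges: 0-q->3 1-r->1 2-q->6
2. fire R2 via {0↦1, 1↦0, 2↦5, 3↦3}  →  V:4 E:2  edges: 1-r->1 2-q->6
3. fire R2 via {0↦1, 1↦2, 2↦0, 3↦6}  →  V:2 E:1  edges: 1-r->1
final graph: no rule applies after step 3
NF edges: [(1, 1, 'r')]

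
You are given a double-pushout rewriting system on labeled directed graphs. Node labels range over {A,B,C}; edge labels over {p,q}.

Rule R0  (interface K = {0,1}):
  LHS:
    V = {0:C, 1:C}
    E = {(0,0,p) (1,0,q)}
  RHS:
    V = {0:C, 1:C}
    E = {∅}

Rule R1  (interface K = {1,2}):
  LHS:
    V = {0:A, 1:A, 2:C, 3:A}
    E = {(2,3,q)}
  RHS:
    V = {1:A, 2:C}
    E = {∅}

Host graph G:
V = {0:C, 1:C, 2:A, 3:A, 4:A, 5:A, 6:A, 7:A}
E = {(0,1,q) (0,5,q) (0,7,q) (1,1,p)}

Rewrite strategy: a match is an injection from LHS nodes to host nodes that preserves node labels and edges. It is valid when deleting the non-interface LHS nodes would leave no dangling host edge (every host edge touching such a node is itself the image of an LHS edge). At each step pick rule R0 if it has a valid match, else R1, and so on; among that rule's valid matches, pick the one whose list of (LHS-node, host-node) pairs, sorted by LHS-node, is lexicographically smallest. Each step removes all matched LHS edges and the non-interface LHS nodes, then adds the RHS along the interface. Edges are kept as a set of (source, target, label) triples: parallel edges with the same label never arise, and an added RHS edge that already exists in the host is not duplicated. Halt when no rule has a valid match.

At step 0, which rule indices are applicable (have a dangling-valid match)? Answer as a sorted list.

R0: 1 valid match — {0↦1, 1↦0}
R1: 32 valid matches — {0↦2, 1↦3, 2↦0, 3↦5}, {0↦2, 1↦3, 2↦0, 3↦7}, {0↦2, 1↦4, 2↦0, 3↦5} (+29 more)

Answer: [R0,R1]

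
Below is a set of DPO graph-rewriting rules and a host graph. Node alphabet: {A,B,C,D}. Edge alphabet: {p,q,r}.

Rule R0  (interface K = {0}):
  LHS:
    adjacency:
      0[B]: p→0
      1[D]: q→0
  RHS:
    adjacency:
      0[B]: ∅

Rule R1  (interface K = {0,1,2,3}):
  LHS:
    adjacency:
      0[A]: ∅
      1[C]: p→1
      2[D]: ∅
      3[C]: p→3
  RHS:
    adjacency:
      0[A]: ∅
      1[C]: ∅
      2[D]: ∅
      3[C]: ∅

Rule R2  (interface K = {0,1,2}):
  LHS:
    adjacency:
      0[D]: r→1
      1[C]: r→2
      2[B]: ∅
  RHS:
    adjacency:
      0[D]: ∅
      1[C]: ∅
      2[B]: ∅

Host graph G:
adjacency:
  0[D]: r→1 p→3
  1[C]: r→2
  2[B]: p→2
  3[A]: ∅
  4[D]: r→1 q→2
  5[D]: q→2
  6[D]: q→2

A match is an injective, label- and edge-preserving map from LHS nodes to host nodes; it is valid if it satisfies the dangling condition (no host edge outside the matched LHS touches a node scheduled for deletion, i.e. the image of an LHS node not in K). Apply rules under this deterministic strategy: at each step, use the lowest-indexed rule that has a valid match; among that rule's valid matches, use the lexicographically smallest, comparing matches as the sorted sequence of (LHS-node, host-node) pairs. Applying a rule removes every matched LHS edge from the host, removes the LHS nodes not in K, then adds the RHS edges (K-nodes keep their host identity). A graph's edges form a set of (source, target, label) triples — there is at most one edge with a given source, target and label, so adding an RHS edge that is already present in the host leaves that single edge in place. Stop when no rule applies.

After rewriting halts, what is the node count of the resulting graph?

Answer: 6

Derivation:
start.  V:7 E:8  edges: 0-r->1 0-p->3 1-r->2 2-p->2 4-r->1 4-q->2 5-q->2 6-q->2
1. fire R0 via {0↦2, 1↦5}  →  V:6 E:6  edges: 0-r->1 0-p->3 1-r->2 4-r->1 4-q->2 6-q->2
2. fire R2 via {0↦0, 1↦1, 2↦2}  →  V:6 E:4  edges: 0-p->3 4-r->1 4-q->2 6-q->2
normal form: no rule applies after step 2
NF nodes: {0:D, 1:C, 2:B, 3:A, 4:D, 6:D}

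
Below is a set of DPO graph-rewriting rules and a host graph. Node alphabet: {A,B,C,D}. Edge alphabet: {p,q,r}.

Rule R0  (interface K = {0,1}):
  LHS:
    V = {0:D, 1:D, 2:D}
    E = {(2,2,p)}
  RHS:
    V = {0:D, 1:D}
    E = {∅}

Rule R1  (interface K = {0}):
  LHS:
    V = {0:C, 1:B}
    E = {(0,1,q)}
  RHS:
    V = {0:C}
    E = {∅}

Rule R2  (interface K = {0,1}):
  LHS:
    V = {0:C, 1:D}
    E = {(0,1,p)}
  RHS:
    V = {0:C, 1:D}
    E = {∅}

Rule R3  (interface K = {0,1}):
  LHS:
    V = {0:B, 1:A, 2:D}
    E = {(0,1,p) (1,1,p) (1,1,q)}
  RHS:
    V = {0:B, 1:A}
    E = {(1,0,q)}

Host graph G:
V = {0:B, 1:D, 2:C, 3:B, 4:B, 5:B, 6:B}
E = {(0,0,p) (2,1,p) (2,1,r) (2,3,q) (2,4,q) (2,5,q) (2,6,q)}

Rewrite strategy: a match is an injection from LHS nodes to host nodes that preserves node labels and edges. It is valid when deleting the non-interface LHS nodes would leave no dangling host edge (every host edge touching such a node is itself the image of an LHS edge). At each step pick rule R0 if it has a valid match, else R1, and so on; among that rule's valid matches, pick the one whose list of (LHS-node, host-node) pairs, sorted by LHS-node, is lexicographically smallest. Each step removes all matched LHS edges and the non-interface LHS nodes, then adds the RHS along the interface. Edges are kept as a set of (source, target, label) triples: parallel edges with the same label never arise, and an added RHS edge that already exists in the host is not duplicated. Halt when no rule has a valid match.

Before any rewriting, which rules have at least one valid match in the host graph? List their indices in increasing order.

R0: no valid match — LHS pattern not found
R1: 4 valid matches — {0↦2, 1↦3}, {0↦2, 1↦4}, {0↦2, 1↦5} (+1 more)
R2: 1 valid match — {0↦2, 1↦1}
R3: no valid match — LHS pattern not found

Answer: [R1,R2]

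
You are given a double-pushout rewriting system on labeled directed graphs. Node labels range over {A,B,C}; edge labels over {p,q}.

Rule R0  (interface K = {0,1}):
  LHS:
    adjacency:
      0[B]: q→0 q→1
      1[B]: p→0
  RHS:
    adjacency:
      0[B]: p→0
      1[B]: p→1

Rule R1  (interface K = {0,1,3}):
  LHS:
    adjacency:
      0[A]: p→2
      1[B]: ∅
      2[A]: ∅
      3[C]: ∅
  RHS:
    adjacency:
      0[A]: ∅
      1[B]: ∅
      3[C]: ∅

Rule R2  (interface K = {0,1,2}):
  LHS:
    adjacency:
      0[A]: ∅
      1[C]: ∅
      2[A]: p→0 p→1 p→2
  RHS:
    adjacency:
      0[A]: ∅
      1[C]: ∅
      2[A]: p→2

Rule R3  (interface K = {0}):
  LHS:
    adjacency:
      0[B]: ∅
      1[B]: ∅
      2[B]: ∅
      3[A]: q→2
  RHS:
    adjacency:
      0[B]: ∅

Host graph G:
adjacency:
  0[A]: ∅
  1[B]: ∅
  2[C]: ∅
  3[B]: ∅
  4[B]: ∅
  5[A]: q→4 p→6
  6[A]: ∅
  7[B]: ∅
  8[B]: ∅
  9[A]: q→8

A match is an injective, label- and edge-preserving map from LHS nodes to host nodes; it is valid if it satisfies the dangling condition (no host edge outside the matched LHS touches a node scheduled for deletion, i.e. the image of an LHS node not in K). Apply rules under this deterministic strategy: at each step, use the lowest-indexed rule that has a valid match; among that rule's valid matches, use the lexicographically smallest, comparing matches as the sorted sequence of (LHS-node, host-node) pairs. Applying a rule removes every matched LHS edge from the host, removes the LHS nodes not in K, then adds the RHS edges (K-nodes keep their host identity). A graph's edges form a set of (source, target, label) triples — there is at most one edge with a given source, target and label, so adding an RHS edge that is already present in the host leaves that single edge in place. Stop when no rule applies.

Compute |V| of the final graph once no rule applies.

start.  V:10 E:3  edges: 5-q->4 5-p->6 9-q->8
1. fire R1 via {0↦5, 1↦1, 2↦6, 3↦2}  →  V:9 E:2  edges: 5-q->4 9-q->8
2. fire R3 via {0↦1, 1↦3, 2↦4, 3↦5}  →  V:6 E:1  edges: 9-q->8
3. fire R3 via {0↦1, 1↦7, 2↦8, 3↦9}  →  V:3 E:0  edges: ∅
halt: no rule applies after step 3
NF nodes: {0:A, 1:B, 2:C}

Answer: 3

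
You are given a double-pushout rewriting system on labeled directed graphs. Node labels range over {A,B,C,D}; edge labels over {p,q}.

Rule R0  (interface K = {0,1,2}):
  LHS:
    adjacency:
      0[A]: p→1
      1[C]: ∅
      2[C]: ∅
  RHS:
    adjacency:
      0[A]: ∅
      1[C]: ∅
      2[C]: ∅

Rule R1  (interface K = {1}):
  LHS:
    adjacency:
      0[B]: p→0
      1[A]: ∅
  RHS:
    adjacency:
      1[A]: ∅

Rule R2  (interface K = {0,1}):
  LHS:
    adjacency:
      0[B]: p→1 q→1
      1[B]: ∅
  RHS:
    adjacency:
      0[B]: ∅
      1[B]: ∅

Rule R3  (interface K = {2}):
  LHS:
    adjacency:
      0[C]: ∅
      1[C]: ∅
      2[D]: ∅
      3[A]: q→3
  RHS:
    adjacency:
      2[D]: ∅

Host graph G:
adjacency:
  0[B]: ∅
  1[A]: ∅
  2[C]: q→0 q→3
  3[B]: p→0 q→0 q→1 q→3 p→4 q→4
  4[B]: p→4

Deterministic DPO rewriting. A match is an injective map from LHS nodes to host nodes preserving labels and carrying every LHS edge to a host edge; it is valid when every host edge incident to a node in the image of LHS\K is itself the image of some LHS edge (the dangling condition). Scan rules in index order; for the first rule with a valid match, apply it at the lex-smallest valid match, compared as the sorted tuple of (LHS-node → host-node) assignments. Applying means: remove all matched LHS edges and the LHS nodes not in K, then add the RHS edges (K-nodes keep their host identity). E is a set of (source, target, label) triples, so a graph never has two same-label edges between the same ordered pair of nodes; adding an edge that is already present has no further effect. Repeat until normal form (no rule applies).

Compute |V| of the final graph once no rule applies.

Answer: 4

Derivation:
start.  V:5 E:9  edges: 2-q->0 2-q->3 3-p->0 3-q->0 3-q->1 3-q->3 3-p->4 3-q->4 4-p->4
1. fire R2 via {0↦3, 1↦0}  →  V:5 E:7  edges: 2-q->0 2-q->3 3-q->1 3-q->3 3-p->4 3-q->4 4-p->4
2. fire R2 via {0↦3, 1↦4}  →  V:5 E:5  edges: 2-q->0 2-q->3 3-q->1 3-q->3 4-p->4
3. fire R1 via {0↦4, 1↦1}  →  V:4 E:4  edges: 2-q->0 2-q->3 3-q->1 3-q->3
normal form: no rule applies after step 3
NF nodes: {0:B, 1:A, 2:C, 3:B}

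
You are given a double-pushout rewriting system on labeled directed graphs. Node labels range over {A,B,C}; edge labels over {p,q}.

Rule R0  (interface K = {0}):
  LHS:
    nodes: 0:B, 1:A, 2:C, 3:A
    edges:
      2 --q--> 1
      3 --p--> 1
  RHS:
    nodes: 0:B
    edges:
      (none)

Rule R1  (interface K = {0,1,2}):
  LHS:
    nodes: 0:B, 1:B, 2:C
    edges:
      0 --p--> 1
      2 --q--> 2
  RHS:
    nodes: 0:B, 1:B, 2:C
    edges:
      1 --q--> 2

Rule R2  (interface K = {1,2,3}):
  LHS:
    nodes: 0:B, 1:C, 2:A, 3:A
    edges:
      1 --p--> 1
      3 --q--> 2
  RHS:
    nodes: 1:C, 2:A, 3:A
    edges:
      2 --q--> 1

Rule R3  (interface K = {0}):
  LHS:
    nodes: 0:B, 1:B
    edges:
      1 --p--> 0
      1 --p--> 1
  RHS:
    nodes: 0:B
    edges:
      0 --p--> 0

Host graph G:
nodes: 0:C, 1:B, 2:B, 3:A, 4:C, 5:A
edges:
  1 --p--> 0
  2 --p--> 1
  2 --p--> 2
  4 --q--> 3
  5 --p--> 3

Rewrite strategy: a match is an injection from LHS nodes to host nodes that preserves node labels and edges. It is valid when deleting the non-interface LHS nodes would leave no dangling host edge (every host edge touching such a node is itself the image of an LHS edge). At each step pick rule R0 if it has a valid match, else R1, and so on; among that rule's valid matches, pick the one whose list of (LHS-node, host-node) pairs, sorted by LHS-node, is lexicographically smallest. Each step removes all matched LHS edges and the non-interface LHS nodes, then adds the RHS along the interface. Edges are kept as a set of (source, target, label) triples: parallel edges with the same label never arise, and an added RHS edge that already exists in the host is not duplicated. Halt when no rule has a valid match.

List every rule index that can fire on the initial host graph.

Answer: [R0,R3]

Derivation:
R0: 2 valid matches — {0↦1, 1↦3, 2↦4, 3↦5}, {0↦2, 1↦3, 2↦4, 3↦5}
R1: no valid match — LHS pattern not found
R2: no valid match — LHS pattern not found
R3: 1 valid match — {0↦1, 1↦2}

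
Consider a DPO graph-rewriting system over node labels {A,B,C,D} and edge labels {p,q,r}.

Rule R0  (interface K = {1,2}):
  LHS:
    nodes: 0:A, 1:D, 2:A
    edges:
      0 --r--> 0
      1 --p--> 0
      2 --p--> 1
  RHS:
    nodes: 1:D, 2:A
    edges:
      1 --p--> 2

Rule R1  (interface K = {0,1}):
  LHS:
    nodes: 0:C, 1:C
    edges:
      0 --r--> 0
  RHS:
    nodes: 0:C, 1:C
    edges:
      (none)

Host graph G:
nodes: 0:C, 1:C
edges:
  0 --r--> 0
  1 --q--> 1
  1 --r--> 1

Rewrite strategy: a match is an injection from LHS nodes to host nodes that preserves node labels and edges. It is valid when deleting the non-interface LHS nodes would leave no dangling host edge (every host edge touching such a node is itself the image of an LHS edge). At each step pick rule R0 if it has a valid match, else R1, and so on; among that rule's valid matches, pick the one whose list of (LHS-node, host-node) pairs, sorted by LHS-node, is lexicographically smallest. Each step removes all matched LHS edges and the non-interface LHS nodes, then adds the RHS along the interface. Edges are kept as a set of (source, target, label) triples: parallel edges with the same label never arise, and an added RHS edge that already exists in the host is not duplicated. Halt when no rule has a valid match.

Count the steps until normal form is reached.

[0] host  ⇒  2 nodes, 3 edges  {0-r->0 1-q->1 1-r->1}
[1] R1 @ {0↦0, 1↦1}  ⇒  2 nodes, 2 edges  {1-q->1 1-r->1}
[2] R1 @ {0↦1, 1↦0}  ⇒  2 nodes, 1 edges  {1-q->1}
normal form: no rule applies after step 2

Answer: 2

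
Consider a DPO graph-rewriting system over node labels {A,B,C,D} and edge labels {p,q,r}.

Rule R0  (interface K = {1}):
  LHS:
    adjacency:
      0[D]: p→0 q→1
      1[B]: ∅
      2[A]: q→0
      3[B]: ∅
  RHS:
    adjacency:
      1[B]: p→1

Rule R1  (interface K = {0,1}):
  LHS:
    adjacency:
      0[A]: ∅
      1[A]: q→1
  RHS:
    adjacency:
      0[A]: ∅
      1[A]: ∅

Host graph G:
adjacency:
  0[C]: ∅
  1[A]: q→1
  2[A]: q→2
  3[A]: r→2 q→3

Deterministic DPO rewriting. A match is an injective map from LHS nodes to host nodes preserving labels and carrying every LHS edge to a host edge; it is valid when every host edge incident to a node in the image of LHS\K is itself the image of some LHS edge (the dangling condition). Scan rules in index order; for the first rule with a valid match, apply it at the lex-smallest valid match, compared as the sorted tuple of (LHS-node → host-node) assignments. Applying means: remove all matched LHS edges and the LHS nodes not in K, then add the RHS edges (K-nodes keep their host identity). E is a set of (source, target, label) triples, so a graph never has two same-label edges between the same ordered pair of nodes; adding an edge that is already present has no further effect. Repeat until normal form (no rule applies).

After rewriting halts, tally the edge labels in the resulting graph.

[0] host  ⇒  4 nodes, 4 edges  {1-q->1 2-q->2 3-r->2 3-q->3}
[1] R1 @ {0↦1, 1↦2}  ⇒  4 nodes, 3 edges  {1-q->1 3-r->2 3-q->3}
[2] R1 @ {0↦1, 1↦3}  ⇒  4 nodes, 2 edges  {1-q->1 3-r->2}
[3] R1 @ {0↦2, 1↦1}  ⇒  4 nodes, 1 edges  {3-r->2}
halt: no rule applies after step 3
NF edges: [(3, 2, 'r')]

Answer: r:1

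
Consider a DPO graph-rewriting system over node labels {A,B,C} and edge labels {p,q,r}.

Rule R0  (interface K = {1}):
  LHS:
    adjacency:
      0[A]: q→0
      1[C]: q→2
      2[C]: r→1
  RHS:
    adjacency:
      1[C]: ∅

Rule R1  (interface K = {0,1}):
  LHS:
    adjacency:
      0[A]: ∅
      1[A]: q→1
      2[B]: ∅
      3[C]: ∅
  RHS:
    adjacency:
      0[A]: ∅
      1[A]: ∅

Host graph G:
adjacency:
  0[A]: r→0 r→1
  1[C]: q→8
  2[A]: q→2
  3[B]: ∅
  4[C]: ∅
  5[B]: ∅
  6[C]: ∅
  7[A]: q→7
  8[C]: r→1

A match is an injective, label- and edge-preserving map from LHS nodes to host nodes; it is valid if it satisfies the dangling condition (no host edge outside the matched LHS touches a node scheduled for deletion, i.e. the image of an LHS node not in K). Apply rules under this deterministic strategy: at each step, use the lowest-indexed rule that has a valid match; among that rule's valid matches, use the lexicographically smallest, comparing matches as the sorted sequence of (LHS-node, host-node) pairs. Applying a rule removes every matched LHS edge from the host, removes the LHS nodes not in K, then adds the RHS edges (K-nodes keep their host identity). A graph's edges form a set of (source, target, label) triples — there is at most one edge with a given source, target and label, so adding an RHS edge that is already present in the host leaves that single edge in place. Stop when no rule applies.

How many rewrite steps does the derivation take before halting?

[0] host  ⇒  9 nodes, 6 edges  {0-r->0 0-r->1 1-q->8 2-q->2 7-q->7 8-r->1}
[1] R0 @ {0↦2, 1↦1, 2↦8}  ⇒  7 nodes, 3 edges  {0-r->0 0-r->1 7-q->7}
[2] R1 @ {0↦0, 1↦7, 2↦3, 3↦4}  ⇒  5 nodes, 2 edges  {0-r->0 0-r->1}
normal form: no rule applies after step 2

Answer: 2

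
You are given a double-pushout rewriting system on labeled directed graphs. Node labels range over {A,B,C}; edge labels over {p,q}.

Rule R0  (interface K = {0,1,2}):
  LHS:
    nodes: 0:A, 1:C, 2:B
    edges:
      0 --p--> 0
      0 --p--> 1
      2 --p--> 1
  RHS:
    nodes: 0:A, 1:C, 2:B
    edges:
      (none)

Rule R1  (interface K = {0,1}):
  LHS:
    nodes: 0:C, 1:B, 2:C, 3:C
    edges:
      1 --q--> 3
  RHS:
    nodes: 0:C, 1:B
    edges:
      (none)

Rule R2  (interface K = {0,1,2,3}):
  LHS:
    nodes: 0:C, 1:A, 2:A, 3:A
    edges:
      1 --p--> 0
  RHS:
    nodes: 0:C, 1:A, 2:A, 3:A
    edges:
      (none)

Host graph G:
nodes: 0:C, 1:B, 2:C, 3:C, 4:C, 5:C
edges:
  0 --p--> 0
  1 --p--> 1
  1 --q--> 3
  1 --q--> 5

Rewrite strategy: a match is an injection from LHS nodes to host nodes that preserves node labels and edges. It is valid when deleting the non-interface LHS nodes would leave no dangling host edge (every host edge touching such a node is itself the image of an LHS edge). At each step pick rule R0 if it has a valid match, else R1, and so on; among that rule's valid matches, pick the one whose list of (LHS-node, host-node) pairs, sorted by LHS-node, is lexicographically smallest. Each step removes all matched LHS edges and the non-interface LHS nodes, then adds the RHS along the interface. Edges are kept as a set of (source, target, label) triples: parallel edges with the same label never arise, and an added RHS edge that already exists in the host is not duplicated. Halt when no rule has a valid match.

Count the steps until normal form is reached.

start.  V:6 E:4  edges: 0-p->0 1-p->1 1-q->3 1-q->5
1. fire R1 via {0↦0, 1↦1, 2↦2, 3↦3}  →  V:4 E:3  edges: 0-p->0 1-p->1 1-q->5
2. fire R1 via {0↦0, 1↦1, 2↦4, 3↦5}  →  V:2 E:2  edges: 0-p->0 1-p->1
normal form: no rule applies after step 2

Answer: 2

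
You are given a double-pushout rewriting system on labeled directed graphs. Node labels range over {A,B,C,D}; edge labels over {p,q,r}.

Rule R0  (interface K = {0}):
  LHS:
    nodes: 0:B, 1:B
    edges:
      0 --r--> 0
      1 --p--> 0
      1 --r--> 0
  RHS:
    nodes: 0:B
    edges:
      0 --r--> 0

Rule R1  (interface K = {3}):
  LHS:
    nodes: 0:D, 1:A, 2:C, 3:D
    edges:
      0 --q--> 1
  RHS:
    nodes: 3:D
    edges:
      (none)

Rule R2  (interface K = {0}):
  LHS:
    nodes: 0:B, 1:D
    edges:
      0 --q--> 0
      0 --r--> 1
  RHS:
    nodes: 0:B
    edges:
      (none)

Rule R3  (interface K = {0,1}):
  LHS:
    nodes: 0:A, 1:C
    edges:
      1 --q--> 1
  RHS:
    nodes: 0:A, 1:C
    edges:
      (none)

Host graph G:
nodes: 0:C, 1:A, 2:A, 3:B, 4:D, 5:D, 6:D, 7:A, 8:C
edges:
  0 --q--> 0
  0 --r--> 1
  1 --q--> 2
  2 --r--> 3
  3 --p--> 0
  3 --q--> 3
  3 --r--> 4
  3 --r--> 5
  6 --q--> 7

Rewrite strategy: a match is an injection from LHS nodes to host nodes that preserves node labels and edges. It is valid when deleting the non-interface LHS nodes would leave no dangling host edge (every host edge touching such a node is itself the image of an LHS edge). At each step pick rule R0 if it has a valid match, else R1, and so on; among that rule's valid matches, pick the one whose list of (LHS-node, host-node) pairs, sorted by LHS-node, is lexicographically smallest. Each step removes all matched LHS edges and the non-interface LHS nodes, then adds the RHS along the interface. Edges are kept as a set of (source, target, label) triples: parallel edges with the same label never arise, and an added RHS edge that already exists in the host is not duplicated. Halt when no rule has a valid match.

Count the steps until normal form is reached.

Answer: 3

Derivation:
start.  V:9 E:9  edges: 0-q->0 0-r->1 1-q->2 2-r->3 3-p->0 3-q->3 3-r->4 3-r->5 6-q->7
1. fire R1 via {0↦6, 1↦7, 2↦8, 3↦4}  →  V:6 E:8  edges: 0-q->0 0-r->1 1-q->2 2-r->3 3-p->0 3-q->3 3-r->4 3-r->5
2. fire R2 via {0↦3, 1↦4}  →  V:5 E:6  edges: 0-q->0 0-r->1 1-q->2 2-r->3 3-p->0 3-r->5
3. fire R3 via {0↦1, 1↦0}  →  V:5 E:5  edges: 0-r->1 1-q->2 2-r->3 3-p->0 3-r->5
normal form: no rule applies after step 3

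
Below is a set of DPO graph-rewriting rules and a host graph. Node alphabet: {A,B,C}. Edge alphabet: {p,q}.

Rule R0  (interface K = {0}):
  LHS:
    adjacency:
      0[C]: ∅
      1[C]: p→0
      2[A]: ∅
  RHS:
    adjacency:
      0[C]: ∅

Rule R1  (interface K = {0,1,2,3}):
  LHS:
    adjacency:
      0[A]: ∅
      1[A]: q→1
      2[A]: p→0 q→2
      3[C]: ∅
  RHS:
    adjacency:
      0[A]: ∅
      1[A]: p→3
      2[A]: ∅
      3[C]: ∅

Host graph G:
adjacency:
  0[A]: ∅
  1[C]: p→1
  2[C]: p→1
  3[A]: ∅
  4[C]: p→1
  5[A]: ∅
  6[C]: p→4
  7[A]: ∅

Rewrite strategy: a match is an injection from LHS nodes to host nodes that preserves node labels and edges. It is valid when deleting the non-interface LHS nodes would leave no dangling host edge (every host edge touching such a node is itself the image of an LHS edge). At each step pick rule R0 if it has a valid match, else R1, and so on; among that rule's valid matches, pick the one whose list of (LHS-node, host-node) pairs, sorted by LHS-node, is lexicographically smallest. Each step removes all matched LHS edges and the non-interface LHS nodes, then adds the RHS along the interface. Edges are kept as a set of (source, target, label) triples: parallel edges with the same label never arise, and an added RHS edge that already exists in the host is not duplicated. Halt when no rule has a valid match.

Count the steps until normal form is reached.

start.  V:8 E:4  edges: 1-p->1 2-p->1 4-p->1 6-p->4
1. fire R0 via {0↦1, 1↦2, 2↦0}  →  V:6 E:3  edges: 1-p->1 4-p->1 6-p->4
2. fire R0 via {0↦4, 1↦6, 2↦3}  →  V:4 E:2  edges: 1-p->1 4-p->1
3. fire R0 via {0↦1, 1↦4, 2↦5}  →  V:2 E:1  edges: 1-p->1
halt: no rule applies after step 3

Answer: 3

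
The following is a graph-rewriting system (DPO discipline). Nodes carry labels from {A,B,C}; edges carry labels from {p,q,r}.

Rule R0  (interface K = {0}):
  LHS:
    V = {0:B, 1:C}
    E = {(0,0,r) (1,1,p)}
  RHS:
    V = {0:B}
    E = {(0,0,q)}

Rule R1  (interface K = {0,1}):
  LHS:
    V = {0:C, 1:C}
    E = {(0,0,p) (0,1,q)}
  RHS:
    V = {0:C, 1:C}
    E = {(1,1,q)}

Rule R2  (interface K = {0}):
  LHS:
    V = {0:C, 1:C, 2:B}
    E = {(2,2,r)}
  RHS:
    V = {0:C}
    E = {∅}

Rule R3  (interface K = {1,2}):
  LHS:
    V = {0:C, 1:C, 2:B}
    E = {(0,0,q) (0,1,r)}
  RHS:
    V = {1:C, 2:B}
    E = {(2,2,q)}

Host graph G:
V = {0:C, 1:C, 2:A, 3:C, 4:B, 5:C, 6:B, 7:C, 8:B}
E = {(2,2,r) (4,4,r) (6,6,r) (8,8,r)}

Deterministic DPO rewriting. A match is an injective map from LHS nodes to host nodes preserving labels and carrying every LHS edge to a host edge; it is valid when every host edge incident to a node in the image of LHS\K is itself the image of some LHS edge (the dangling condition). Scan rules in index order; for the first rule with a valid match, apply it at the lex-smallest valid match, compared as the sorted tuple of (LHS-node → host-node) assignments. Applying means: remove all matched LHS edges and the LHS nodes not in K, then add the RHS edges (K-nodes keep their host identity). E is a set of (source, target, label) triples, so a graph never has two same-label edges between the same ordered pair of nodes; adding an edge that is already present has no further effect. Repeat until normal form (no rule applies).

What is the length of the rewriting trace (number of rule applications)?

Answer: 3

Rewrite trace:
start.  V:9 E:4  edges: 2-r->2 4-r->4 6-r->6 8-r->8
1. fire R2 via {0↦0, 1↦1, 2↦4}  →  V:7 E:3  edges: 2-r->2 6-r->6 8-r->8
2. fire R2 via {0↦0, 1↦3, 2↦6}  →  V:5 E:2  edges: 2-r->2 8-r->8
3. fire R2 via {0↦0, 1↦5, 2↦8}  →  V:3 E:1  edges: 2-r->2
normal form: no rule applies after step 3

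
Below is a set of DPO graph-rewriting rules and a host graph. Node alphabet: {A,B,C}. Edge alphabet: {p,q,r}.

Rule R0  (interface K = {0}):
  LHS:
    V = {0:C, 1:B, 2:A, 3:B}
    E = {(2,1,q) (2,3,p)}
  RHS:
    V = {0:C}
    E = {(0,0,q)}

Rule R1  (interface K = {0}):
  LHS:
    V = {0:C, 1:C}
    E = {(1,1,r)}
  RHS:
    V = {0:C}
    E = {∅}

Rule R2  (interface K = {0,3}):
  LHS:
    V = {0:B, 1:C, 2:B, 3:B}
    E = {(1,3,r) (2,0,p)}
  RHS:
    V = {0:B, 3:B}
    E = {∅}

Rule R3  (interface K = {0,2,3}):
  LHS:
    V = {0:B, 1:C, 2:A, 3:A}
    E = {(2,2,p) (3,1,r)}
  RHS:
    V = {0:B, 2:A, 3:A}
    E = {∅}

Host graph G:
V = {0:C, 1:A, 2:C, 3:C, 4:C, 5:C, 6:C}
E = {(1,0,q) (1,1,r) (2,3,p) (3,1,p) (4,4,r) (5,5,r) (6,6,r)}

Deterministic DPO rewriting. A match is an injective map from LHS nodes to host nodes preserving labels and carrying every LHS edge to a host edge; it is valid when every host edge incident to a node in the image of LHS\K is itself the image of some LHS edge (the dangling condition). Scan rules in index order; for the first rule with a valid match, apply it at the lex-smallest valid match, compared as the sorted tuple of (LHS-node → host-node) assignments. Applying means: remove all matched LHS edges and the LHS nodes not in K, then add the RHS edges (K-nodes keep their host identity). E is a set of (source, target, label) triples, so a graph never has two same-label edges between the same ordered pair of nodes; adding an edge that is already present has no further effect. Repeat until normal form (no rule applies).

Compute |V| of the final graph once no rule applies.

Answer: 4

Derivation:
start.  V:7 E:7  edges: 1-q->0 1-r->1 2-p->3 3-p->1 4-r->4 5-r->5 6-r->6
1. fire R1 via {0↦0, 1↦4}  →  V:6 E:6  edges: 1-q->0 1-r->1 2-p->3 3-p->1 5-r->5 6-r->6
2. fire R1 via {0↦0, 1↦5}  →  V:5 E:5  edges: 1-q->0 1-r->1 2-p->3 3-p->1 6-r->6
3. fire R1 via {0↦0, 1↦6}  →  V:4 E:4  edges: 1-q->0 1-r->1 2-p->3 3-p->1
halt: no rule applies after step 3
NF nodes: {0:C, 1:A, 2:C, 3:C}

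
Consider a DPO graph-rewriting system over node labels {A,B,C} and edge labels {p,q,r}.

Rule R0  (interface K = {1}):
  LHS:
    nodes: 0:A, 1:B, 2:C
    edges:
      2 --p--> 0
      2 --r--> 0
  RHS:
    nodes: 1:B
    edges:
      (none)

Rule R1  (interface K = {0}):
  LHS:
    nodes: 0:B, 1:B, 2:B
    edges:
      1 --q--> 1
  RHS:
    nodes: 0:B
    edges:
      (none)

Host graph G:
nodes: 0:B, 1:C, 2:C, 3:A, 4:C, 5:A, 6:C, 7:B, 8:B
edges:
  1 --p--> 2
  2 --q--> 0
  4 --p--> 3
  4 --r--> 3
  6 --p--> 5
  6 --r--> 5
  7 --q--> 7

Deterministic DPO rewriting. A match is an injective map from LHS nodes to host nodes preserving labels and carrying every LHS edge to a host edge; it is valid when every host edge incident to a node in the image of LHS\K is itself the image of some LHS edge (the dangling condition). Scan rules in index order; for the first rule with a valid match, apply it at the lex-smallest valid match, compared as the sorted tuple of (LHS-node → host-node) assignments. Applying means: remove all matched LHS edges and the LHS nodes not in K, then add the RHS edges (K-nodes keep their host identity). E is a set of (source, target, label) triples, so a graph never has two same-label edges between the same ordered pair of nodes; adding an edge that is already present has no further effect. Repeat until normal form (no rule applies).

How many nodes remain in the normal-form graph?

Answer: 3

Rewrite trace:
start.  V:9 E:7  edges: 1-p->2 2-q->0 4-p->3 4-r->3 6-p->5 6-r->5 7-q->7
1. fire R0 via {0↦3, 1↦0, 2↦4}  →  V:7 E:5  edges: 1-p->2 2-q->0 6-p->5 6-r->5 7-q->7
2. fire R0 via {0↦5, 1↦0, 2↦6}  →  V:5 E:3  edges: 1-p->2 2-q->0 7-q->7
3. fire R1 via {0↦0, 1↦7, 2↦8}  →  V:3 E:2  edges: 1-p->2 2-q->0
final graph: no rule applies after step 3
NF nodes: {0:B, 1:C, 2:C}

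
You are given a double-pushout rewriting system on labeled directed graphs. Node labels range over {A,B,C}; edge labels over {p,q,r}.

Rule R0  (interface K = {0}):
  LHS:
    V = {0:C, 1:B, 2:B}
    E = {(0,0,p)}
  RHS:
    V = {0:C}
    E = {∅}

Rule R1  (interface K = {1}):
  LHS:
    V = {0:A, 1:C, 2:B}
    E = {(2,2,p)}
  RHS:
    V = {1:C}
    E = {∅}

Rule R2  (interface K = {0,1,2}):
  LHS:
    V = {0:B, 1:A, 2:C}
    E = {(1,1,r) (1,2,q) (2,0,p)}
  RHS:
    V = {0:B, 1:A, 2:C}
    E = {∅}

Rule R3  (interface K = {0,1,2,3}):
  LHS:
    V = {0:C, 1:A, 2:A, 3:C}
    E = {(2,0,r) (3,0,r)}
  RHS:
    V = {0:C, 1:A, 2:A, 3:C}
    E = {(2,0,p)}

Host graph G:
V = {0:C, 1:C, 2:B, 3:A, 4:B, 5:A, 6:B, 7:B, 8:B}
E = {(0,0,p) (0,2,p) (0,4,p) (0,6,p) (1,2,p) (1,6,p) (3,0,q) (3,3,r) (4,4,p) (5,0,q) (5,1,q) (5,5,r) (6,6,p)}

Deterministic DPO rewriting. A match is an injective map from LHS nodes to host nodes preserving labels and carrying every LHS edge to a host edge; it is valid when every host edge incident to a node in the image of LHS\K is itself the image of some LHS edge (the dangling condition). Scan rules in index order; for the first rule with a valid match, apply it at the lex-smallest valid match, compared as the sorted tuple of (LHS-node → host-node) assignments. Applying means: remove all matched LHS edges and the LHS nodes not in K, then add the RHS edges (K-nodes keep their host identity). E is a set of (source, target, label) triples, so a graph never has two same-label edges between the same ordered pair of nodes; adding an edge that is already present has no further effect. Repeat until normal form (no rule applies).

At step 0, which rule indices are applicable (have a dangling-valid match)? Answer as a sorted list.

R0: 2 valid matches — {0↦0, 1↦7, 2↦8}, {0↦0, 1↦8, 2↦7}
R1: no valid match — 8 raw matches, all fail dangling condition
R2: 8 valid matches — {0↦2, 1↦3, 2↦0}, {0↦2, 1↦5, 2↦0}, {0↦2, 1↦5, 2↦1} (+5 more)
R3: no valid match — LHS pattern not found

Answer: [R0,R2]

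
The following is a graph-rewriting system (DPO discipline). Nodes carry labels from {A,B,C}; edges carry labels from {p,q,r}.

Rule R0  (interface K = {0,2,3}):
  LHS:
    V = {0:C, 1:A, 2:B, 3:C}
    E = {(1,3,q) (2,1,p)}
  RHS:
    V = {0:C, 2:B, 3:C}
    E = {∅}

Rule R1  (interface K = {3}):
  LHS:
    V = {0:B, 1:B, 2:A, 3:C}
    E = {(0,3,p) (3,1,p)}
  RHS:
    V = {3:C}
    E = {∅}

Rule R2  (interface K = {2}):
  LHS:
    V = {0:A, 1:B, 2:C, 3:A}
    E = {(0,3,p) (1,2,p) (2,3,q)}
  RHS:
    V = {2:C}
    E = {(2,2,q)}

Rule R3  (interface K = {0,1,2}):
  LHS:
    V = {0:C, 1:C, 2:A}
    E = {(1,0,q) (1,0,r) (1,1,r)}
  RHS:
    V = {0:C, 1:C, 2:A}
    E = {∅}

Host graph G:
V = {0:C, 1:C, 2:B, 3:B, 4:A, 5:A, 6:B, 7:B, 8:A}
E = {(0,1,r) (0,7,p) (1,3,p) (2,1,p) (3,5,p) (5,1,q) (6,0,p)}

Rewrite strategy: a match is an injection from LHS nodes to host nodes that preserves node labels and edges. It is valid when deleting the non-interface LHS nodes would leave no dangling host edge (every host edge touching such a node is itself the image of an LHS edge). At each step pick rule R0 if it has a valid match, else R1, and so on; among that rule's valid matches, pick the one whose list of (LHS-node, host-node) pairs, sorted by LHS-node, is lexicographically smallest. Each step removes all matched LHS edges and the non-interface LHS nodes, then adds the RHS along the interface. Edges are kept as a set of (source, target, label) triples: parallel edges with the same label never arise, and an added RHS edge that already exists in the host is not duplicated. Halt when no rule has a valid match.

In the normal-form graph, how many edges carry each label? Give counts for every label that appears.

Answer: r:1

Rewrite trace:
initial: |V|=9 |E|=7  E = 0-r->1 0-p->7 1-p->3 2-p->1 3-p->5 5-q->1 6-p->0
step 1: apply R0 at {0↦0, 1↦5, 2↦3, 3↦1}  → |V|=8 |E|=5  E = 0-r->1 0-p->7 1-p->3 2-p->1 6-p->0
step 2: apply R1 at {0↦2, 1↦3, 2↦4, 3↦1}  → |V|=5 |E|=3  E = 0-r->1 0-p->7 6-p->0
step 3: apply R1 at {0↦6, 1↦7, 2↦8, 3↦0}  → |V|=2 |E|=1  E = 0-r->1
normal form: no rule applies after step 3
NF edges: [(0, 1, 'r')]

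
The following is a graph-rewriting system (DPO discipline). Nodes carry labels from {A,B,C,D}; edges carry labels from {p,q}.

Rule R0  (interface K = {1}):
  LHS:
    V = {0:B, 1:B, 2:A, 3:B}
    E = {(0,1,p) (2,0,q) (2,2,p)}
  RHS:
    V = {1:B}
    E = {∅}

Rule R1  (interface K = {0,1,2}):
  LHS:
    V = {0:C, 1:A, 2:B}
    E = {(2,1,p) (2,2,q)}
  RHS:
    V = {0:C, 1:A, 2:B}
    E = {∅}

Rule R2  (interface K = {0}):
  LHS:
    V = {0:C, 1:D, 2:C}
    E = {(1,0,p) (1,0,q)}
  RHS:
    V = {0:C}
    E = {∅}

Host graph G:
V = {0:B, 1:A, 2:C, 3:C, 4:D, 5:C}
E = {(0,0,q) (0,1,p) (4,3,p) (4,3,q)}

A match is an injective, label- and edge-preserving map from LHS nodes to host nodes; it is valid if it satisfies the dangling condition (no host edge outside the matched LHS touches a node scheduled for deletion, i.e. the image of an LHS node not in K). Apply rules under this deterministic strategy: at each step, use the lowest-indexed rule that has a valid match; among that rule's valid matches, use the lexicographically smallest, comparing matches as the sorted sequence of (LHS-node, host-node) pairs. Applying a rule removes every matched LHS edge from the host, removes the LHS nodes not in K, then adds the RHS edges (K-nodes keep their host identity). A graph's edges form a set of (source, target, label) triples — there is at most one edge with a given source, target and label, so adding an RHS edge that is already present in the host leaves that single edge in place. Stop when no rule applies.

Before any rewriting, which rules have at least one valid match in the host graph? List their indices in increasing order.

R0: no valid match — LHS pattern not found
R1: 3 valid matches — {0↦2, 1↦1, 2↦0}, {0↦3, 1↦1, 2↦0}, {0↦5, 1↦1, 2↦0}
R2: 2 valid matches — {0↦3, 1↦4, 2↦2}, {0↦3, 1↦4, 2↦5}

Answer: [R1,R2]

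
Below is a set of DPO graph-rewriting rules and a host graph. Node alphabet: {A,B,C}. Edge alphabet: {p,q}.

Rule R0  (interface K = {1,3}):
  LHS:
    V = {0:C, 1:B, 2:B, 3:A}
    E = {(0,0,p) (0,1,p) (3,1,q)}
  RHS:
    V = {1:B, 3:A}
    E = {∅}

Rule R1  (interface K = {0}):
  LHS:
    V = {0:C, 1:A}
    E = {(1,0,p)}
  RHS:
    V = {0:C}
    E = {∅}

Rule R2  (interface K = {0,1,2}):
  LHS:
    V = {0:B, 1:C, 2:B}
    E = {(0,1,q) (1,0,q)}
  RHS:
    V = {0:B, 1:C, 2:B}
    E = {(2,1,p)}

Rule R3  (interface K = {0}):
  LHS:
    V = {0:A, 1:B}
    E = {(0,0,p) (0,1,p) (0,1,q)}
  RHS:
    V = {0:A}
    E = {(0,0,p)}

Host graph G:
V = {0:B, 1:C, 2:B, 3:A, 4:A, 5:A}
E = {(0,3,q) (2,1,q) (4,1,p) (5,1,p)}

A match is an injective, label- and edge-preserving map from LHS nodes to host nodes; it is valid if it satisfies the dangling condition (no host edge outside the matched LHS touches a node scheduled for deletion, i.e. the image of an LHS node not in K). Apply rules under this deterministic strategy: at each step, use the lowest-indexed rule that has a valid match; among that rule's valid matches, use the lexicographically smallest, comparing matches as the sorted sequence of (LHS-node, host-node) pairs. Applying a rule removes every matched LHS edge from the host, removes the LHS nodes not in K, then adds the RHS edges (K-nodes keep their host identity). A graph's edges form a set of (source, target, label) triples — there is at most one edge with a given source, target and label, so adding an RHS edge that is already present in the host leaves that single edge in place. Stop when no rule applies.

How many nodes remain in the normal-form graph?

start.  V:6 E:4  edges: 0-q->3 2-q->1 4-p->1 5-p->1
1. fire R1 via {0↦1, 1↦4}  →  V:5 E:3  edges: 0-q->3 2-q->1 5-p->1
2. fire R1 via {0↦1, 1↦5}  →  V:4 E:2  edges: 0-q->3 2-q->1
halt: no rule applies after step 2
NF nodes: {0:B, 1:C, 2:B, 3:A}

Answer: 4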